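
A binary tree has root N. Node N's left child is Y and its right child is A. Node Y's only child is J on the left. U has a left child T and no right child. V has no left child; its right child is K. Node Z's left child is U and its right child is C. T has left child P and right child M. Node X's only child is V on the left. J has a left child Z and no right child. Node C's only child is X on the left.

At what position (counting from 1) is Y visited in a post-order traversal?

11

Post-order visits the left subtree, then the right subtree, then the node.
At N: go left to Y.
  At Y: go left to J.
    At J: go left to Z.
      At Z: go left to U.
        At U: go left to T.
          At T: go left to P.
            P is a leaf — visit P.
          At T: go right to M.
            M is a leaf — visit M.
          Visit T.
        At U: no right child.
        Visit U.
      At Z: go right to C.
        At C: go left to X.
          At X: go left to V.
            At V: no left child.
            At V: go right to K.
              K is a leaf — visit K.
            Visit V.
          At X: no right child.
          Visit X.
        At C: no right child.
        Visit C.
      Visit Z.
    At J: no right child.
    Visit J.
  At Y: no right child.
  Visit Y.
At N: go right to A.
  A is a leaf — visit A.
Visit N.
Full post-order sequence: P, M, T, U, K, V, X, C, Z, J, Y, A, N.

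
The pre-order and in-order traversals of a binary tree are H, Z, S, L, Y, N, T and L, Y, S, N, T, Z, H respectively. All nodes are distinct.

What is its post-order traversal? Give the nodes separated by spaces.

Y L T N S Z H

The first element of pre-order is the root; it splits in-order into left and right subtrees.
Root H: left subtree has 6 nodes {L, Y, S, N, T, Z}, right has 0 { }.
  Root Z: left subtree has 5 nodes {L, Y, S, N, T}, right has 0 { }.
    Root S: left subtree has 2 nodes {L, Y}, right has 2 {N, T}.
      Root L: left subtree has 0 nodes { }, right has 1 {Y}.
      Root N: left subtree has 0 nodes { }, right has 1 {T}.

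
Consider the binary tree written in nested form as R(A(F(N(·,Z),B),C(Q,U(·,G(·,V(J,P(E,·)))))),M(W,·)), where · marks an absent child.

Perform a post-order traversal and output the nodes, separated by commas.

Post-order visits the left subtree, then the right subtree, then the node.
At R: go left to A.
  At A: go left to F.
    At F: go left to N.
      At N: no left child.
      At N: go right to Z.
        Z is a leaf — visit Z.
      Visit N.
    At F: go right to B.
      B is a leaf — visit B.
    Visit F.
  At A: go right to C.
    At C: go left to Q.
      Q is a leaf — visit Q.
    At C: go right to U.
      At U: no left child.
      At U: go right to G.
        At G: no left child.
        At G: go right to V.
          At V: go left to J.
            J is a leaf — visit J.
          At V: go right to P.
            At P: go left to E.
              E is a leaf — visit E.
            At P: no right child.
            Visit P.
          Visit V.
        Visit G.
      Visit U.
    Visit C.
  Visit A.
At R: go right to M.
  At M: go left to W.
    W is a leaf — visit W.
  At M: no right child.
  Visit M.
Visit R.

Z, N, B, F, Q, J, E, P, V, G, U, C, A, W, M, R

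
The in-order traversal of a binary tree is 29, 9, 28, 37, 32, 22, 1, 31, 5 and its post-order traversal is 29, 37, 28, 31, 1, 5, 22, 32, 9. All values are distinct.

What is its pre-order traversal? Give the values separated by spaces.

9 29 32 28 37 22 5 1 31

The last element of post-order is the root; it splits in-order into left and right subtrees.
Root 9: left subtree has 1 node {29}, right has 7 {28, 37, 32, 22, 1, 31, 5}.
  Root 32: left subtree has 2 nodes {28, 37}, right has 4 {22, 1, 31, 5}.
    Root 28: left subtree has 0 nodes { }, right has 1 {37}.
    Root 22: left subtree has 0 nodes { }, right has 3 {1, 31, 5}.
      Root 5: left subtree has 2 nodes {1, 31}, right has 0 { }.
        Root 1: left subtree has 0 nodes { }, right has 1 {31}.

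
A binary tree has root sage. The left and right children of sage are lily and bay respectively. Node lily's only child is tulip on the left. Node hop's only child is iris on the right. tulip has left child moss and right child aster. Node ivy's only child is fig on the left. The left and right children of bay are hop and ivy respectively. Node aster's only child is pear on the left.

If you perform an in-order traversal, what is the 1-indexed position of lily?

5

In-order visits the left subtree, then the node, then the right subtree.
At sage: go left to lily.
  At lily: go left to tulip.
    At tulip: go left to moss.
      moss is a leaf — visit moss.
    Visit tulip.
    At tulip: go right to aster.
      At aster: go left to pear.
        pear is a leaf — visit pear.
      Visit aster.
      At aster: no right child.
  Visit lily.
  At lily: no right child.
Visit sage.
At sage: go right to bay.
  At bay: go left to hop.
    At hop: no left child.
    Visit hop.
    At hop: go right to iris.
      iris is a leaf — visit iris.
  Visit bay.
  At bay: go right to ivy.
    At ivy: go left to fig.
      fig is a leaf — visit fig.
    Visit ivy.
    At ivy: no right child.
Full in-order sequence: moss, tulip, pear, aster, lily, sage, hop, iris, bay, fig, ivy.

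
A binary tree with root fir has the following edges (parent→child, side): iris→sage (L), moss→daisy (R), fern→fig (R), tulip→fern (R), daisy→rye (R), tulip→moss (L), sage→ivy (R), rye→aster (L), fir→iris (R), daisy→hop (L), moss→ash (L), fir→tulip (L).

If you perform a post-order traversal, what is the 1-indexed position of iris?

12

Post-order visits the left subtree, then the right subtree, then the node.
At fir: go left to tulip.
  At tulip: go left to moss.
    At moss: go left to ash.
      ash is a leaf — visit ash.
    At moss: go right to daisy.
      At daisy: go left to hop.
        hop is a leaf — visit hop.
      At daisy: go right to rye.
        At rye: go left to aster.
          aster is a leaf — visit aster.
        At rye: no right child.
        Visit rye.
      Visit daisy.
    Visit moss.
  At tulip: go right to fern.
    At fern: no left child.
    At fern: go right to fig.
      fig is a leaf — visit fig.
    Visit fern.
  Visit tulip.
At fir: go right to iris.
  At iris: go left to sage.
    At sage: no left child.
    At sage: go right to ivy.
      ivy is a leaf — visit ivy.
    Visit sage.
  At iris: no right child.
  Visit iris.
Visit fir.
Full post-order sequence: ash, hop, aster, rye, daisy, moss, fig, fern, tulip, ivy, sage, iris, fir.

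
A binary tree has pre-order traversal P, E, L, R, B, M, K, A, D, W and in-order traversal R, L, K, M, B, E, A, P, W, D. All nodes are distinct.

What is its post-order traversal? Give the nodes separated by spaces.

R K M B L A E W D P

The first element of pre-order is the root; it splits in-order into left and right subtrees.
Root P: left subtree has 7 nodes {R, L, K, M, B, E, A}, right has 2 {W, D}.
  Root E: left subtree has 5 nodes {R, L, K, M, B}, right has 1 {A}.
    Root L: left subtree has 1 node {R}, right has 3 {K, M, B}.
      Root B: left subtree has 2 nodes {K, M}, right has 0 { }.
        Root M: left subtree has 1 node {K}, right has 0 { }.
  Root D: left subtree has 1 node {W}, right has 0 { }.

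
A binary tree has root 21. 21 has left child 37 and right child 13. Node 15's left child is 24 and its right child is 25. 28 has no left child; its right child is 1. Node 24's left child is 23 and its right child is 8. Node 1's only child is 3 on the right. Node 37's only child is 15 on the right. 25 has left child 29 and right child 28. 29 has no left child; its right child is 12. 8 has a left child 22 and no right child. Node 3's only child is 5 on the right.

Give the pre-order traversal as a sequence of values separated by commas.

21, 37, 15, 24, 23, 8, 22, 25, 29, 12, 28, 1, 3, 5, 13

Pre-order visits the node, then its left subtree, then its right subtree.
Visit 21.
At 21: go left to 37.
  Visit 37.
  At 37: no left child.
  At 37: go right to 15.
    Visit 15.
    At 15: go left to 24.
      Visit 24.
      At 24: go left to 23.
        23 is a leaf — visit 23.
      At 24: go right to 8.
        Visit 8.
        At 8: go left to 22.
          22 is a leaf — visit 22.
        At 8: no right child.
    At 15: go right to 25.
      Visit 25.
      At 25: go left to 29.
        Visit 29.
        At 29: no left child.
        At 29: go right to 12.
          12 is a leaf — visit 12.
      At 25: go right to 28.
        Visit 28.
        At 28: no left child.
        At 28: go right to 1.
          Visit 1.
          At 1: no left child.
          At 1: go right to 3.
            Visit 3.
            At 3: no left child.
            At 3: go right to 5.
              5 is a leaf — visit 5.
At 21: go right to 13.
  13 is a leaf — visit 13.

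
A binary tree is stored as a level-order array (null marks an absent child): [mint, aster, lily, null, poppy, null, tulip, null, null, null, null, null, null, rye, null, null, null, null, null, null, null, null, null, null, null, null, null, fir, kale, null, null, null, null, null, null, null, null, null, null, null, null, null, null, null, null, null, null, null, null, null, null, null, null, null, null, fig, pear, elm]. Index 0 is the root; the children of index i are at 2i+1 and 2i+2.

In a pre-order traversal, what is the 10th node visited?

kale

Pre-order visits the node, then its left subtree, then its right subtree.
Visit mint.
At mint: go left to aster.
  Visit aster.
  At aster: no left child.
  At aster: go right to poppy.
    poppy is a leaf — visit poppy.
At mint: go right to lily.
  Visit lily.
  At lily: no left child.
  At lily: go right to tulip.
    Visit tulip.
    At tulip: go left to rye.
      Visit rye.
      At rye: go left to fir.
        Visit fir.
        At fir: go left to fig.
          fig is a leaf — visit fig.
        At fir: go right to pear.
          pear is a leaf — visit pear.
      At rye: go right to kale.
        Visit kale.
        At kale: go left to elm.
          elm is a leaf — visit elm.
        At kale: no right child.
    At tulip: no right child.
Full pre-order sequence: mint, aster, poppy, lily, tulip, rye, fir, fig, pear, kale, elm.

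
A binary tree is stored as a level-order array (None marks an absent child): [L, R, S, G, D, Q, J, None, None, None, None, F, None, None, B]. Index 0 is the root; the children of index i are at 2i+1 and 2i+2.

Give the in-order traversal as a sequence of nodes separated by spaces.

In-order visits the left subtree, then the node, then the right subtree.
At L: go left to R.
  At R: go left to G.
    G is a leaf — visit G.
  Visit R.
  At R: go right to D.
    D is a leaf — visit D.
Visit L.
At L: go right to S.
  At S: go left to Q.
    At Q: go left to F.
      F is a leaf — visit F.
    Visit Q.
    At Q: no right child.
  Visit S.
  At S: go right to J.
    At J: no left child.
    Visit J.
    At J: go right to B.
      B is a leaf — visit B.

G R D L F Q S J B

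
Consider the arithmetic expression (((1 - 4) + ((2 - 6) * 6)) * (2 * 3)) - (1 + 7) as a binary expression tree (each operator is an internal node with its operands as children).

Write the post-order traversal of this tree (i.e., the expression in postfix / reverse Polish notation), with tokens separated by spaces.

Post-order on an expression tree gives postfix notation: for each operator, emit left operand, right operand, then the operator.

1 4 - 2 6 - 6 * + 2 3 * * 1 7 + -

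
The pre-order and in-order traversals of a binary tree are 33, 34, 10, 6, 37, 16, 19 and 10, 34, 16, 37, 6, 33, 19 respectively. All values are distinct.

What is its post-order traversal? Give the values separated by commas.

The first element of pre-order is the root; it splits in-order into left and right subtrees.
Root 33: left subtree has 5 nodes {10, 34, 16, 37, 6}, right has 1 {19}.
  Root 34: left subtree has 1 node {10}, right has 3 {16, 37, 6}.
    Root 6: left subtree has 2 nodes {16, 37}, right has 0 { }.
      Root 37: left subtree has 1 node {16}, right has 0 { }.

10, 16, 37, 6, 34, 19, 33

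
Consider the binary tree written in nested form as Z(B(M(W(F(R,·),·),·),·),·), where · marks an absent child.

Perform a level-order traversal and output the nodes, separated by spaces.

Z B M W F R

Level-order visits nodes level by level from the root, left to right within each level.
Level 0: Z
Level 1: B
Level 2: M
Level 3: W
Level 4: F
Level 5: R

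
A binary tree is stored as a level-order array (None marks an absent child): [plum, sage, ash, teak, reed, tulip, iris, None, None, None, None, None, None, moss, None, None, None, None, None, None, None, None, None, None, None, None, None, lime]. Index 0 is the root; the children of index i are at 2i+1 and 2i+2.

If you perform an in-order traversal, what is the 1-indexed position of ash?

6

In-order visits the left subtree, then the node, then the right subtree.
At plum: go left to sage.
  At sage: go left to teak.
    teak is a leaf — visit teak.
  Visit sage.
  At sage: go right to reed.
    reed is a leaf — visit reed.
Visit plum.
At plum: go right to ash.
  At ash: go left to tulip.
    tulip is a leaf — visit tulip.
  Visit ash.
  At ash: go right to iris.
    At iris: go left to moss.
      At moss: go left to lime.
        lime is a leaf — visit lime.
      Visit moss.
      At moss: no right child.
    Visit iris.
    At iris: no right child.
Full in-order sequence: teak, sage, reed, plum, tulip, ash, lime, moss, iris.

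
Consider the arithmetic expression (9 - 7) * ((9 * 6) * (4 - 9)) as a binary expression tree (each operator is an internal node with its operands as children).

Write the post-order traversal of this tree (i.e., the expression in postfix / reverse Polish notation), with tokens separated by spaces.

9 7 - 9 6 * 4 9 - * *

Post-order on an expression tree gives postfix notation: for each operator, emit left operand, right operand, then the operator.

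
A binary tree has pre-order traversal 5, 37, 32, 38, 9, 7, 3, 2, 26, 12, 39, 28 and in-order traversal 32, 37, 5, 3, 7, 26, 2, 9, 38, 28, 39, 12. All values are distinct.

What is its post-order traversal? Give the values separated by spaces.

The first element of pre-order is the root; it splits in-order into left and right subtrees.
Root 5: left subtree has 2 nodes {32, 37}, right has 9 {3, 7, 26, 2, 9, 38, 28, 39, 12}.
  Root 37: left subtree has 1 node {32}, right has 0 { }.
  Root 38: left subtree has 5 nodes {3, 7, 26, 2, 9}, right has 3 {28, 39, 12}.
    Root 9: left subtree has 4 nodes {3, 7, 26, 2}, right has 0 { }.
      Root 7: left subtree has 1 node {3}, right has 2 {26, 2}.
        Root 2: left subtree has 1 node {26}, right has 0 { }.
    Root 12: left subtree has 2 nodes {28, 39}, right has 0 { }.
      Root 39: left subtree has 1 node {28}, right has 0 { }.

32 37 3 26 2 7 9 28 39 12 38 5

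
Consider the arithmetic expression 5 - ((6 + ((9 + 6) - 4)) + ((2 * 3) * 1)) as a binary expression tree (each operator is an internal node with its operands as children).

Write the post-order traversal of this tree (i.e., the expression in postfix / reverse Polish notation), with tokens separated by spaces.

Post-order on an expression tree gives postfix notation: for each operator, emit left operand, right operand, then the operator.

5 6 9 6 + 4 - + 2 3 * 1 * + -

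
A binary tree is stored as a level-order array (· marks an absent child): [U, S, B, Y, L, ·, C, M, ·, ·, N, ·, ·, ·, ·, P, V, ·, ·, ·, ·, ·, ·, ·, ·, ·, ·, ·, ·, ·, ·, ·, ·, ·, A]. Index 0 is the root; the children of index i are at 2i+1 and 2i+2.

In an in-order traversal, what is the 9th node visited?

U

In-order visits the left subtree, then the node, then the right subtree.
At U: go left to S.
  At S: go left to Y.
    At Y: go left to M.
      At M: go left to P.
        P is a leaf — visit P.
      Visit M.
      At M: go right to V.
        At V: no left child.
        Visit V.
        At V: go right to A.
          A is a leaf — visit A.
    Visit Y.
    At Y: no right child.
  Visit S.
  At S: go right to L.
    At L: no left child.
    Visit L.
    At L: go right to N.
      N is a leaf — visit N.
Visit U.
At U: go right to B.
  At B: no left child.
  Visit B.
  At B: go right to C.
    C is a leaf — visit C.
Full in-order sequence: P, M, V, A, Y, S, L, N, U, B, C.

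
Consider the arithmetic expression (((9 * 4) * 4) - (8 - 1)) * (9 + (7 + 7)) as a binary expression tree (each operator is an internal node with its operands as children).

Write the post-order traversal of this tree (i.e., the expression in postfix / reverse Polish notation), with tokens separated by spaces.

9 4 * 4 * 8 1 - - 9 7 7 + + *

Post-order on an expression tree gives postfix notation: for each operator, emit left operand, right operand, then the operator.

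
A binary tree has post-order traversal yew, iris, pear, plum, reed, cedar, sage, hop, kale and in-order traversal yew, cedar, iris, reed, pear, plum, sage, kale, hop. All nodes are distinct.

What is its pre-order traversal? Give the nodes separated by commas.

kale, sage, cedar, yew, reed, iris, plum, pear, hop

The last element of post-order is the root; it splits in-order into left and right subtrees.
Root kale: left subtree has 7 nodes {yew, cedar, iris, reed, pear, plum, sage}, right has 1 {hop}.
  Root sage: left subtree has 6 nodes {yew, cedar, iris, reed, pear, plum}, right has 0 { }.
    Root cedar: left subtree has 1 node {yew}, right has 4 {iris, reed, pear, plum}.
      Root reed: left subtree has 1 node {iris}, right has 2 {pear, plum}.
        Root plum: left subtree has 1 node {pear}, right has 0 { }.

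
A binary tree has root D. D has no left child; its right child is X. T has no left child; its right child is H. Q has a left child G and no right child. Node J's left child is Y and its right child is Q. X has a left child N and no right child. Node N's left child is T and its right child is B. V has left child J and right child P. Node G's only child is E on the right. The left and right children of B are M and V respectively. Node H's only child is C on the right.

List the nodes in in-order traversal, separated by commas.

D, T, H, C, N, M, B, Y, J, G, E, Q, V, P, X

In-order visits the left subtree, then the node, then the right subtree.
At D: no left child.
Visit D.
At D: go right to X.
  At X: go left to N.
    At N: go left to T.
      At T: no left child.
      Visit T.
      At T: go right to H.
        At H: no left child.
        Visit H.
        At H: go right to C.
          C is a leaf — visit C.
    Visit N.
    At N: go right to B.
      At B: go left to M.
        M is a leaf — visit M.
      Visit B.
      At B: go right to V.
        At V: go left to J.
          At J: go left to Y.
            Y is a leaf — visit Y.
          Visit J.
          At J: go right to Q.
            At Q: go left to G.
              At G: no left child.
              Visit G.
              At G: go right to E.
                E is a leaf — visit E.
            Visit Q.
            At Q: no right child.
        Visit V.
        At V: go right to P.
          P is a leaf — visit P.
  Visit X.
  At X: no right child.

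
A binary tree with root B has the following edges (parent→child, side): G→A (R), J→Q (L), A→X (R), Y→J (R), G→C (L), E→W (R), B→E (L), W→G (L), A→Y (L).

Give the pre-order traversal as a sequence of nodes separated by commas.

B, E, W, G, C, A, Y, J, Q, X

Pre-order visits the node, then its left subtree, then its right subtree.
Visit B.
At B: go left to E.
  Visit E.
  At E: no left child.
  At E: go right to W.
    Visit W.
    At W: go left to G.
      Visit G.
      At G: go left to C.
        C is a leaf — visit C.
      At G: go right to A.
        Visit A.
        At A: go left to Y.
          Visit Y.
          At Y: no left child.
          At Y: go right to J.
            Visit J.
            At J: go left to Q.
              Q is a leaf — visit Q.
            At J: no right child.
        At A: go right to X.
          X is a leaf — visit X.
    At W: no right child.
At B: no right child.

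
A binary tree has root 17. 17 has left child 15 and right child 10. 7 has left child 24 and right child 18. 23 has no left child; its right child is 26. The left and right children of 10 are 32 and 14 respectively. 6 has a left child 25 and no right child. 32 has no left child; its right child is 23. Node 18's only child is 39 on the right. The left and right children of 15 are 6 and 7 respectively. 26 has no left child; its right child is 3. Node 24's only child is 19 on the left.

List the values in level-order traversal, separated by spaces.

Level-order visits nodes level by level from the root, left to right within each level.
Level 0: 17
Level 1: 15, 10
Level 2: 6, 7, 32, 14
Level 3: 25, 24, 18, 23
Level 4: 19, 39, 26
Level 5: 3

17 15 10 6 7 32 14 25 24 18 23 19 39 26 3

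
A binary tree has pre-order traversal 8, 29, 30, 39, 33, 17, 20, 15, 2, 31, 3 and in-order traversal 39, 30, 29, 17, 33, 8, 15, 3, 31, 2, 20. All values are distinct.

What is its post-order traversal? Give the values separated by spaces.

The first element of pre-order is the root; it splits in-order into left and right subtrees.
Root 8: left subtree has 5 nodes {39, 30, 29, 17, 33}, right has 5 {15, 3, 31, 2, 20}.
  Root 29: left subtree has 2 nodes {39, 30}, right has 2 {17, 33}.
    Root 30: left subtree has 1 node {39}, right has 0 { }.
    Root 33: left subtree has 1 node {17}, right has 0 { }.
  Root 20: left subtree has 4 nodes {15, 3, 31, 2}, right has 0 { }.
    Root 15: left subtree has 0 nodes { }, right has 3 {3, 31, 2}.
      Root 2: left subtree has 2 nodes {3, 31}, right has 0 { }.
        Root 31: left subtree has 1 node {3}, right has 0 { }.

39 30 17 33 29 3 31 2 15 20 8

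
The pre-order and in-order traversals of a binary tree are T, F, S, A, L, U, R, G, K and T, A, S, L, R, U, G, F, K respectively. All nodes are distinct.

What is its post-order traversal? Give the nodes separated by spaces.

The first element of pre-order is the root; it splits in-order into left and right subtrees.
Root T: left subtree has 0 nodes { }, right has 8 {A, S, L, R, U, G, F, K}.
  Root F: left subtree has 6 nodes {A, S, L, R, U, G}, right has 1 {K}.
    Root S: left subtree has 1 node {A}, right has 4 {L, R, U, G}.
      Root L: left subtree has 0 nodes { }, right has 3 {R, U, G}.
        Root U: left subtree has 1 node {R}, right has 1 {G}.

A R G U L S K F T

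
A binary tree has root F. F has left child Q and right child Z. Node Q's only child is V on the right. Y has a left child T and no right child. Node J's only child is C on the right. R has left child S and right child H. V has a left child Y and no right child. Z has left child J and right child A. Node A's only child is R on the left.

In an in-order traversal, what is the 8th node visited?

In-order visits the left subtree, then the node, then the right subtree.
At F: go left to Q.
  At Q: no left child.
  Visit Q.
  At Q: go right to V.
    At V: go left to Y.
      At Y: go left to T.
        T is a leaf — visit T.
      Visit Y.
      At Y: no right child.
    Visit V.
    At V: no right child.
Visit F.
At F: go right to Z.
  At Z: go left to J.
    At J: no left child.
    Visit J.
    At J: go right to C.
      C is a leaf — visit C.
  Visit Z.
  At Z: go right to A.
    At A: go left to R.
      At R: go left to S.
        S is a leaf — visit S.
      Visit R.
      At R: go right to H.
        H is a leaf — visit H.
    Visit A.
    At A: no right child.
Full in-order sequence: Q, T, Y, V, F, J, C, Z, S, R, H, A.

Z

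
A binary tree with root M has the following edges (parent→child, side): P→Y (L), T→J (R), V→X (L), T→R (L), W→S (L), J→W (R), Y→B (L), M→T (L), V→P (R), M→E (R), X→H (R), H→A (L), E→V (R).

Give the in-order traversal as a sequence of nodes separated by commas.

R, T, J, S, W, M, E, X, A, H, V, B, Y, P

In-order visits the left subtree, then the node, then the right subtree.
At M: go left to T.
  At T: go left to R.
    R is a leaf — visit R.
  Visit T.
  At T: go right to J.
    At J: no left child.
    Visit J.
    At J: go right to W.
      At W: go left to S.
        S is a leaf — visit S.
      Visit W.
      At W: no right child.
Visit M.
At M: go right to E.
  At E: no left child.
  Visit E.
  At E: go right to V.
    At V: go left to X.
      At X: no left child.
      Visit X.
      At X: go right to H.
        At H: go left to A.
          A is a leaf — visit A.
        Visit H.
        At H: no right child.
    Visit V.
    At V: go right to P.
      At P: go left to Y.
        At Y: go left to B.
          B is a leaf — visit B.
        Visit Y.
        At Y: no right child.
      Visit P.
      At P: no right child.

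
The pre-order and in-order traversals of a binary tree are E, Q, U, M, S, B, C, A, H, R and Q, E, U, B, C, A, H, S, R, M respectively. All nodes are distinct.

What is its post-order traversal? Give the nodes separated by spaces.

Q H A C B R S M U E

The first element of pre-order is the root; it splits in-order into left and right subtrees.
Root E: left subtree has 1 node {Q}, right has 8 {U, B, C, A, H, S, R, M}.
  Root U: left subtree has 0 nodes { }, right has 7 {B, C, A, H, S, R, M}.
    Root M: left subtree has 6 nodes {B, C, A, H, S, R}, right has 0 { }.
      Root S: left subtree has 4 nodes {B, C, A, H}, right has 1 {R}.
        Root B: left subtree has 0 nodes { }, right has 3 {C, A, H}.
          Root C: left subtree has 0 nodes { }, right has 2 {A, H}.
            Root A: left subtree has 0 nodes { }, right has 1 {H}.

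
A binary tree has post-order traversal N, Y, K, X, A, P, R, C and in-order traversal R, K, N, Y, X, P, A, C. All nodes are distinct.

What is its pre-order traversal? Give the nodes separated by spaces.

The last element of post-order is the root; it splits in-order into left and right subtrees.
Root C: left subtree has 7 nodes {R, K, N, Y, X, P, A}, right has 0 { }.
  Root R: left subtree has 0 nodes { }, right has 6 {K, N, Y, X, P, A}.
    Root P: left subtree has 4 nodes {K, N, Y, X}, right has 1 {A}.
      Root X: left subtree has 3 nodes {K, N, Y}, right has 0 { }.
        Root K: left subtree has 0 nodes { }, right has 2 {N, Y}.
          Root Y: left subtree has 1 node {N}, right has 0 { }.

C R P X K Y N A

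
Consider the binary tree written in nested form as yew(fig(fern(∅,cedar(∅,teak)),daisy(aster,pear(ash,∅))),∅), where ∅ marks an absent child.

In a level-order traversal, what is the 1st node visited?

Level-order visits nodes level by level from the root, left to right within each level.
Level 0: yew
Level 1: fig
Level 2: fern, daisy
Level 3: cedar, aster, pear
Level 4: teak, ash
Full level-order sequence: yew, fig, fern, daisy, cedar, aster, pear, teak, ash.

yew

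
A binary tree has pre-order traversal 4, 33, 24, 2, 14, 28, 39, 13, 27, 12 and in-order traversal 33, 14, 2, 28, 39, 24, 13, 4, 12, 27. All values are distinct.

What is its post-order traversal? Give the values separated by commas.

The first element of pre-order is the root; it splits in-order into left and right subtrees.
Root 4: left subtree has 7 nodes {33, 14, 2, 28, 39, 24, 13}, right has 2 {12, 27}.
  Root 33: left subtree has 0 nodes { }, right has 6 {14, 2, 28, 39, 24, 13}.
    Root 24: left subtree has 4 nodes {14, 2, 28, 39}, right has 1 {13}.
      Root 2: left subtree has 1 node {14}, right has 2 {28, 39}.
        Root 28: left subtree has 0 nodes { }, right has 1 {39}.
  Root 27: left subtree has 1 node {12}, right has 0 { }.

14, 39, 28, 2, 13, 24, 33, 12, 27, 4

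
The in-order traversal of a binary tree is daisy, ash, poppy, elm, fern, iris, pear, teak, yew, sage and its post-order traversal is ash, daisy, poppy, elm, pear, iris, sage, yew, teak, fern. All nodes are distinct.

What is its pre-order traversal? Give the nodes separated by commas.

The last element of post-order is the root; it splits in-order into left and right subtrees.
Root fern: left subtree has 4 nodes {daisy, ash, poppy, elm}, right has 5 {iris, pear, teak, yew, sage}.
  Root elm: left subtree has 3 nodes {daisy, ash, poppy}, right has 0 { }.
    Root poppy: left subtree has 2 nodes {daisy, ash}, right has 0 { }.
      Root daisy: left subtree has 0 nodes { }, right has 1 {ash}.
  Root teak: left subtree has 2 nodes {iris, pear}, right has 2 {yew, sage}.
    Root iris: left subtree has 0 nodes { }, right has 1 {pear}.
    Root yew: left subtree has 0 nodes { }, right has 1 {sage}.

fern, elm, poppy, daisy, ash, teak, iris, pear, yew, sage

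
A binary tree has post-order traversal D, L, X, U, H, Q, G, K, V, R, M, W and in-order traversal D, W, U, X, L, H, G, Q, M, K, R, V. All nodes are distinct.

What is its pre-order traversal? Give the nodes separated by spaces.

The last element of post-order is the root; it splits in-order into left and right subtrees.
Root W: left subtree has 1 node {D}, right has 10 {U, X, L, H, G, Q, M, K, R, V}.
  Root M: left subtree has 6 nodes {U, X, L, H, G, Q}, right has 3 {K, R, V}.
    Root G: left subtree has 4 nodes {U, X, L, H}, right has 1 {Q}.
      Root H: left subtree has 3 nodes {U, X, L}, right has 0 { }.
        Root U: left subtree has 0 nodes { }, right has 2 {X, L}.
          Root X: left subtree has 0 nodes { }, right has 1 {L}.
    Root R: left subtree has 1 node {K}, right has 1 {V}.

W D M G H U X L Q R K V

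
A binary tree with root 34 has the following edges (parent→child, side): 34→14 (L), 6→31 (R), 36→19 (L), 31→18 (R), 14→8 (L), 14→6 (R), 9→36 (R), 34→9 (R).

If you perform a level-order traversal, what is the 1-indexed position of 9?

Level-order visits nodes level by level from the root, left to right within each level.
Level 0: 34
Level 1: 14, 9
Level 2: 8, 6, 36
Level 3: 31, 19
Level 4: 18
Full level-order sequence: 34, 14, 9, 8, 6, 36, 31, 19, 18.

3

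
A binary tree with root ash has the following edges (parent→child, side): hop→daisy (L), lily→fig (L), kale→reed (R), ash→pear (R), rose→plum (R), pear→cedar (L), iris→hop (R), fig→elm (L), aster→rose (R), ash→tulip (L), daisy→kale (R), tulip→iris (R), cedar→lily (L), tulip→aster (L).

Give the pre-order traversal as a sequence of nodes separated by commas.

ash, tulip, aster, rose, plum, iris, hop, daisy, kale, reed, pear, cedar, lily, fig, elm

Pre-order visits the node, then its left subtree, then its right subtree.
Visit ash.
At ash: go left to tulip.
  Visit tulip.
  At tulip: go left to aster.
    Visit aster.
    At aster: no left child.
    At aster: go right to rose.
      Visit rose.
      At rose: no left child.
      At rose: go right to plum.
        plum is a leaf — visit plum.
  At tulip: go right to iris.
    Visit iris.
    At iris: no left child.
    At iris: go right to hop.
      Visit hop.
      At hop: go left to daisy.
        Visit daisy.
        At daisy: no left child.
        At daisy: go right to kale.
          Visit kale.
          At kale: no left child.
          At kale: go right to reed.
            reed is a leaf — visit reed.
      At hop: no right child.
At ash: go right to pear.
  Visit pear.
  At pear: go left to cedar.
    Visit cedar.
    At cedar: go left to lily.
      Visit lily.
      At lily: go left to fig.
        Visit fig.
        At fig: go left to elm.
          elm is a leaf — visit elm.
        At fig: no right child.
      At lily: no right child.
    At cedar: no right child.
  At pear: no right child.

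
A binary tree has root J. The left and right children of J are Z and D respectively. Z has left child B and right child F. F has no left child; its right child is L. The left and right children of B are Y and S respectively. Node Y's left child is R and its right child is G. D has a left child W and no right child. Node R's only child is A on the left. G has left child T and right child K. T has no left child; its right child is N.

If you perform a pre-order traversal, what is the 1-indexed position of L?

13

Pre-order visits the node, then its left subtree, then its right subtree.
Visit J.
At J: go left to Z.
  Visit Z.
  At Z: go left to B.
    Visit B.
    At B: go left to Y.
      Visit Y.
      At Y: go left to R.
        Visit R.
        At R: go left to A.
          A is a leaf — visit A.
        At R: no right child.
      At Y: go right to G.
        Visit G.
        At G: go left to T.
          Visit T.
          At T: no left child.
          At T: go right to N.
            N is a leaf — visit N.
        At G: go right to K.
          K is a leaf — visit K.
    At B: go right to S.
      S is a leaf — visit S.
  At Z: go right to F.
    Visit F.
    At F: no left child.
    At F: go right to L.
      L is a leaf — visit L.
At J: go right to D.
  Visit D.
  At D: go left to W.
    W is a leaf — visit W.
  At D: no right child.
Full pre-order sequence: J, Z, B, Y, R, A, G, T, N, K, S, F, L, D, W.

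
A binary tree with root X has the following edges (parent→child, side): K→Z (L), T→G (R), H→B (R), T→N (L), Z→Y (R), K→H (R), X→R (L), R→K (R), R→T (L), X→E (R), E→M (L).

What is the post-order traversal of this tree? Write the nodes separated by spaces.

N G T Y Z B H K R M E X

Post-order visits the left subtree, then the right subtree, then the node.
At X: go left to R.
  At R: go left to T.
    At T: go left to N.
      N is a leaf — visit N.
    At T: go right to G.
      G is a leaf — visit G.
    Visit T.
  At R: go right to K.
    At K: go left to Z.
      At Z: no left child.
      At Z: go right to Y.
        Y is a leaf — visit Y.
      Visit Z.
    At K: go right to H.
      At H: no left child.
      At H: go right to B.
        B is a leaf — visit B.
      Visit H.
    Visit K.
  Visit R.
At X: go right to E.
  At E: go left to M.
    M is a leaf — visit M.
  At E: no right child.
  Visit E.
Visit X.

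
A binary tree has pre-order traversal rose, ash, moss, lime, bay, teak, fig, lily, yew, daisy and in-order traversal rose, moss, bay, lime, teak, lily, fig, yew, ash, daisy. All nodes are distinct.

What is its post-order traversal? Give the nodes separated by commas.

bay, lily, yew, fig, teak, lime, moss, daisy, ash, rose

The first element of pre-order is the root; it splits in-order into left and right subtrees.
Root rose: left subtree has 0 nodes { }, right has 9 {moss, bay, lime, teak, lily, fig, yew, ash, daisy}.
  Root ash: left subtree has 7 nodes {moss, bay, lime, teak, lily, fig, yew}, right has 1 {daisy}.
    Root moss: left subtree has 0 nodes { }, right has 6 {bay, lime, teak, lily, fig, yew}.
      Root lime: left subtree has 1 node {bay}, right has 4 {teak, lily, fig, yew}.
        Root teak: left subtree has 0 nodes { }, right has 3 {lily, fig, yew}.
          Root fig: left subtree has 1 node {lily}, right has 1 {yew}.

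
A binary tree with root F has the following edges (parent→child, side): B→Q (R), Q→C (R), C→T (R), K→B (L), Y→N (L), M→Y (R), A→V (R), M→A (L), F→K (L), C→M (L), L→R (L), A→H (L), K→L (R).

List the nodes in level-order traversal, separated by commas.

Level-order visits nodes level by level from the root, left to right within each level.
Level 0: F
Level 1: K
Level 2: B, L
Level 3: Q, R
Level 4: C
Level 5: M, T
Level 6: A, Y
Level 7: H, V, N

F, K, B, L, Q, R, C, M, T, A, Y, H, V, N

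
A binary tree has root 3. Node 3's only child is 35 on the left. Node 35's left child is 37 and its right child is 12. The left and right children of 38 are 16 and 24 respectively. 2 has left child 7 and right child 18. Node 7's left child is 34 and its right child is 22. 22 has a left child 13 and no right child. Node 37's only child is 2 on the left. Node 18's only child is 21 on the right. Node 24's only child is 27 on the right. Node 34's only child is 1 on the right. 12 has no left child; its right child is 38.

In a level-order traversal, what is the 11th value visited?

34

Level-order visits nodes level by level from the root, left to right within each level.
Level 0: 3
Level 1: 35
Level 2: 37, 12
Level 3: 2, 38
Level 4: 7, 18, 16, 24
Level 5: 34, 22, 21, 27
Level 6: 1, 13
Full level-order sequence: 3, 35, 37, 12, 2, 38, 7, 18, 16, 24, 34, 22, 21, 27, 1, 13.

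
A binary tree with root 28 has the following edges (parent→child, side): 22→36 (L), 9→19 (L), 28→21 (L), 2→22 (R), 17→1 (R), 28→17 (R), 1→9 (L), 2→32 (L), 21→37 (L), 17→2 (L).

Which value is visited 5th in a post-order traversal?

22

Post-order visits the left subtree, then the right subtree, then the node.
At 28: go left to 21.
  At 21: go left to 37.
    37 is a leaf — visit 37.
  At 21: no right child.
  Visit 21.
At 28: go right to 17.
  At 17: go left to 2.
    At 2: go left to 32.
      32 is a leaf — visit 32.
    At 2: go right to 22.
      At 22: go left to 36.
        36 is a leaf — visit 36.
      At 22: no right child.
      Visit 22.
    Visit 2.
  At 17: go right to 1.
    At 1: go left to 9.
      At 9: go left to 19.
        19 is a leaf — visit 19.
      At 9: no right child.
      Visit 9.
    At 1: no right child.
    Visit 1.
  Visit 17.
Visit 28.
Full post-order sequence: 37, 21, 32, 36, 22, 2, 19, 9, 1, 17, 28.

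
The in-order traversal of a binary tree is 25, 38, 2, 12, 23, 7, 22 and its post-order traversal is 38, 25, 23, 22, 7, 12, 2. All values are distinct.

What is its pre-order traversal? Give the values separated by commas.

2, 25, 38, 12, 7, 23, 22

The last element of post-order is the root; it splits in-order into left and right subtrees.
Root 2: left subtree has 2 nodes {25, 38}, right has 4 {12, 23, 7, 22}.
  Root 25: left subtree has 0 nodes { }, right has 1 {38}.
  Root 12: left subtree has 0 nodes { }, right has 3 {23, 7, 22}.
    Root 7: left subtree has 1 node {23}, right has 1 {22}.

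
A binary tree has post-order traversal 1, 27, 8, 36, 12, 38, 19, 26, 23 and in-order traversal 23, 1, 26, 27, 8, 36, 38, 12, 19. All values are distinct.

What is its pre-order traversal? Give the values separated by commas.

23, 26, 1, 19, 38, 36, 8, 27, 12

The last element of post-order is the root; it splits in-order into left and right subtrees.
Root 23: left subtree has 0 nodes { }, right has 8 {1, 26, 27, 8, 36, 38, 12, 19}.
  Root 26: left subtree has 1 node {1}, right has 6 {27, 8, 36, 38, 12, 19}.
    Root 19: left subtree has 5 nodes {27, 8, 36, 38, 12}, right has 0 { }.
      Root 38: left subtree has 3 nodes {27, 8, 36}, right has 1 {12}.
        Root 36: left subtree has 2 nodes {27, 8}, right has 0 { }.
          Root 8: left subtree has 1 node {27}, right has 0 { }.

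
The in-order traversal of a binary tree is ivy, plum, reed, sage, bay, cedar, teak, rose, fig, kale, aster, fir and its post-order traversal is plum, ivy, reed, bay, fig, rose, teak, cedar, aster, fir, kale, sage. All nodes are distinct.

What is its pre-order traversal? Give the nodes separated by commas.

sage, reed, ivy, plum, kale, cedar, bay, teak, rose, fig, fir, aster

The last element of post-order is the root; it splits in-order into left and right subtrees.
Root sage: left subtree has 3 nodes {ivy, plum, reed}, right has 8 {bay, cedar, teak, rose, fig, kale, aster, fir}.
  Root reed: left subtree has 2 nodes {ivy, plum}, right has 0 { }.
    Root ivy: left subtree has 0 nodes { }, right has 1 {plum}.
  Root kale: left subtree has 5 nodes {bay, cedar, teak, rose, fig}, right has 2 {aster, fir}.
    Root cedar: left subtree has 1 node {bay}, right has 3 {teak, rose, fig}.
      Root teak: left subtree has 0 nodes { }, right has 2 {rose, fig}.
        Root rose: left subtree has 0 nodes { }, right has 1 {fig}.
    Root fir: left subtree has 1 node {aster}, right has 0 { }.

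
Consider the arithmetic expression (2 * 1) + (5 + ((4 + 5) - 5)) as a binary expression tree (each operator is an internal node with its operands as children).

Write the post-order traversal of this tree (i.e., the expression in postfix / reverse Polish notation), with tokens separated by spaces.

Post-order on an expression tree gives postfix notation: for each operator, emit left operand, right operand, then the operator.

2 1 * 5 4 5 + 5 - + +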